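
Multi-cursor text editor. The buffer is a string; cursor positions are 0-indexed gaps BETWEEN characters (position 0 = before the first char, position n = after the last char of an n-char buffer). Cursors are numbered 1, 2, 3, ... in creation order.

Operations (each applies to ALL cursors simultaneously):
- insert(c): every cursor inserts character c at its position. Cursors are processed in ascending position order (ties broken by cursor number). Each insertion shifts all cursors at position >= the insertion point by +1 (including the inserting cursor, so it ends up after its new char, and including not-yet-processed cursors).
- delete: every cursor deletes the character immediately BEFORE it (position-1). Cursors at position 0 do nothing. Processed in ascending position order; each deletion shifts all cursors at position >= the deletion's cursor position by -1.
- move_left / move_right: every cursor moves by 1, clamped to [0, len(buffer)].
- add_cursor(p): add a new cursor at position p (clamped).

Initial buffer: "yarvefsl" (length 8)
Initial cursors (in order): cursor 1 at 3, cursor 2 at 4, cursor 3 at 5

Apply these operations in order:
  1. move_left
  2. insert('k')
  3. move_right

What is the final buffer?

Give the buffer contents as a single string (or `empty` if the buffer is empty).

After op 1 (move_left): buffer="yarvefsl" (len 8), cursors c1@2 c2@3 c3@4, authorship ........
After op 2 (insert('k')): buffer="yakrkvkefsl" (len 11), cursors c1@3 c2@5 c3@7, authorship ..1.2.3....
After op 3 (move_right): buffer="yakrkvkefsl" (len 11), cursors c1@4 c2@6 c3@8, authorship ..1.2.3....

Answer: yakrkvkefsl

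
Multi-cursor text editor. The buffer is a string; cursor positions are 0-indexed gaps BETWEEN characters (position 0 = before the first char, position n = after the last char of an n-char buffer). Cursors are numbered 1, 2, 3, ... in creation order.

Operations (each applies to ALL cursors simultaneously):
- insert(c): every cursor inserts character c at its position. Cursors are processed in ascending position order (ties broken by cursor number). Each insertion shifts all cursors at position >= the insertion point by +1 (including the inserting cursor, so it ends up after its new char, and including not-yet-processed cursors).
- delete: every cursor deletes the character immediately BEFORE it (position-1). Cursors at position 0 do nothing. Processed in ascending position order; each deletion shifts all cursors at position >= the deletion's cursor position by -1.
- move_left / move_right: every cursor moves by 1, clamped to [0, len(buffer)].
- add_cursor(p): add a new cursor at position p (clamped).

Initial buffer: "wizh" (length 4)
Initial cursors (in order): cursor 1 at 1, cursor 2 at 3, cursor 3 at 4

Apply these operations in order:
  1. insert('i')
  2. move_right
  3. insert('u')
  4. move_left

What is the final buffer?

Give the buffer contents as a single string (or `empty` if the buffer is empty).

Answer: wiiuzihuiu

Derivation:
After op 1 (insert('i')): buffer="wiizihi" (len 7), cursors c1@2 c2@5 c3@7, authorship .1..2.3
After op 2 (move_right): buffer="wiizihi" (len 7), cursors c1@3 c2@6 c3@7, authorship .1..2.3
After op 3 (insert('u')): buffer="wiiuzihuiu" (len 10), cursors c1@4 c2@8 c3@10, authorship .1.1.2.233
After op 4 (move_left): buffer="wiiuzihuiu" (len 10), cursors c1@3 c2@7 c3@9, authorship .1.1.2.233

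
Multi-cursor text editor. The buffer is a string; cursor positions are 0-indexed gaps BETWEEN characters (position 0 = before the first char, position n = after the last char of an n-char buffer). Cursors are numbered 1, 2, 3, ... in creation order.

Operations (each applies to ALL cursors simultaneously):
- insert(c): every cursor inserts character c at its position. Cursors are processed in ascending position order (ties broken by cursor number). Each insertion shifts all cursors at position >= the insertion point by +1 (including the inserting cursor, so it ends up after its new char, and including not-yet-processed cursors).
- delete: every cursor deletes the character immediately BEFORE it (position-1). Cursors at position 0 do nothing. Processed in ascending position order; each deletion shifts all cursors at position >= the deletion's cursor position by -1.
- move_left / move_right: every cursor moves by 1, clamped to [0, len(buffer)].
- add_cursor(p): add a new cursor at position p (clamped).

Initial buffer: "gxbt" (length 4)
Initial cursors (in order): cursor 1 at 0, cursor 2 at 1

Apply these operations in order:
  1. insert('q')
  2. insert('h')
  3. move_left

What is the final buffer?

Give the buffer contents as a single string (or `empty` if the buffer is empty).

Answer: qhgqhxbt

Derivation:
After op 1 (insert('q')): buffer="qgqxbt" (len 6), cursors c1@1 c2@3, authorship 1.2...
After op 2 (insert('h')): buffer="qhgqhxbt" (len 8), cursors c1@2 c2@5, authorship 11.22...
After op 3 (move_left): buffer="qhgqhxbt" (len 8), cursors c1@1 c2@4, authorship 11.22...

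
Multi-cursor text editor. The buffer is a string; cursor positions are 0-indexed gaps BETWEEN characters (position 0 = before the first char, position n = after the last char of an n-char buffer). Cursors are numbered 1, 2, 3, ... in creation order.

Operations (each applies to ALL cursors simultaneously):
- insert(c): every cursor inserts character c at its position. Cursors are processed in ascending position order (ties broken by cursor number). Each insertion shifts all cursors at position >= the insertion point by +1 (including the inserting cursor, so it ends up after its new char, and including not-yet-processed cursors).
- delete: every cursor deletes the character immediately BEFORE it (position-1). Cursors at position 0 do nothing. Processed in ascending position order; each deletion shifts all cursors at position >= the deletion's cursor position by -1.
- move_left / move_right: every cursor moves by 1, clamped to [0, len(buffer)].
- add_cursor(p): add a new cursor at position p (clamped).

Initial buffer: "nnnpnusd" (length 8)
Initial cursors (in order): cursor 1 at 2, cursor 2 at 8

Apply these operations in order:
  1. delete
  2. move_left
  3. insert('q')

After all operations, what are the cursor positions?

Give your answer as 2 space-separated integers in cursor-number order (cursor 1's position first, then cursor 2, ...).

Answer: 1 7

Derivation:
After op 1 (delete): buffer="nnpnus" (len 6), cursors c1@1 c2@6, authorship ......
After op 2 (move_left): buffer="nnpnus" (len 6), cursors c1@0 c2@5, authorship ......
After op 3 (insert('q')): buffer="qnnpnuqs" (len 8), cursors c1@1 c2@7, authorship 1.....2.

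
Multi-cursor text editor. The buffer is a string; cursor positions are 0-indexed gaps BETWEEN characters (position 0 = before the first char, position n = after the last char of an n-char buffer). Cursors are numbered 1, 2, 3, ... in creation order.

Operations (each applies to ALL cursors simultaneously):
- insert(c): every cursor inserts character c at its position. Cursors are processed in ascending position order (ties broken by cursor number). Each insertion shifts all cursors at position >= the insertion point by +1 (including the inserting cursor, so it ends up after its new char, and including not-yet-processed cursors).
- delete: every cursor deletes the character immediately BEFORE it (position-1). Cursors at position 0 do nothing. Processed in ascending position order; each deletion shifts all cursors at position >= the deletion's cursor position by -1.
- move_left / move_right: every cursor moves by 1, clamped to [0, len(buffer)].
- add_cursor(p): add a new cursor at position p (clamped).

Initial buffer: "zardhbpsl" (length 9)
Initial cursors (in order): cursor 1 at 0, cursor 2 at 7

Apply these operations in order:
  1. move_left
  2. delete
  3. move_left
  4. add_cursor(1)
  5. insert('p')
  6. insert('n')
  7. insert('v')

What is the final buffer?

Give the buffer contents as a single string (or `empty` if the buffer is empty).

Answer: pnvzpnvardpnvhpsl

Derivation:
After op 1 (move_left): buffer="zardhbpsl" (len 9), cursors c1@0 c2@6, authorship .........
After op 2 (delete): buffer="zardhpsl" (len 8), cursors c1@0 c2@5, authorship ........
After op 3 (move_left): buffer="zardhpsl" (len 8), cursors c1@0 c2@4, authorship ........
After op 4 (add_cursor(1)): buffer="zardhpsl" (len 8), cursors c1@0 c3@1 c2@4, authorship ........
After op 5 (insert('p')): buffer="pzpardphpsl" (len 11), cursors c1@1 c3@3 c2@7, authorship 1.3...2....
After op 6 (insert('n')): buffer="pnzpnardpnhpsl" (len 14), cursors c1@2 c3@5 c2@10, authorship 11.33...22....
After op 7 (insert('v')): buffer="pnvzpnvardpnvhpsl" (len 17), cursors c1@3 c3@7 c2@13, authorship 111.333...222....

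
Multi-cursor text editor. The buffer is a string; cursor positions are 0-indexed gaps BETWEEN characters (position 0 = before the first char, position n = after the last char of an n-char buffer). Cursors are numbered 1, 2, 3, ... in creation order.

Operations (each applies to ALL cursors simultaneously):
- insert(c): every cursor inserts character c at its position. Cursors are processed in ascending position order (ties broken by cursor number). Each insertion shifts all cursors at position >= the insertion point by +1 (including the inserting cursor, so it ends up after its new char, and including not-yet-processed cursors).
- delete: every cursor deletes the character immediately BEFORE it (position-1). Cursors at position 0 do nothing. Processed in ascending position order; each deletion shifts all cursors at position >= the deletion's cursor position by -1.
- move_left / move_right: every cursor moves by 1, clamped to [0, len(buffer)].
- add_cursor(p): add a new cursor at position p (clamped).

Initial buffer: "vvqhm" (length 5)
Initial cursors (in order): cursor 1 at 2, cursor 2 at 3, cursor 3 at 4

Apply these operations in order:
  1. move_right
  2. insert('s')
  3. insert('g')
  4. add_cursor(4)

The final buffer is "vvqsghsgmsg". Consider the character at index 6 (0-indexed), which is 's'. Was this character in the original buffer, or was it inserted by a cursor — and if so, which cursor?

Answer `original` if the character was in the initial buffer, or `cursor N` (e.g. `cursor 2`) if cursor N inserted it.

After op 1 (move_right): buffer="vvqhm" (len 5), cursors c1@3 c2@4 c3@5, authorship .....
After op 2 (insert('s')): buffer="vvqshsms" (len 8), cursors c1@4 c2@6 c3@8, authorship ...1.2.3
After op 3 (insert('g')): buffer="vvqsghsgmsg" (len 11), cursors c1@5 c2@8 c3@11, authorship ...11.22.33
After op 4 (add_cursor(4)): buffer="vvqsghsgmsg" (len 11), cursors c4@4 c1@5 c2@8 c3@11, authorship ...11.22.33
Authorship (.=original, N=cursor N): . . . 1 1 . 2 2 . 3 3
Index 6: author = 2

Answer: cursor 2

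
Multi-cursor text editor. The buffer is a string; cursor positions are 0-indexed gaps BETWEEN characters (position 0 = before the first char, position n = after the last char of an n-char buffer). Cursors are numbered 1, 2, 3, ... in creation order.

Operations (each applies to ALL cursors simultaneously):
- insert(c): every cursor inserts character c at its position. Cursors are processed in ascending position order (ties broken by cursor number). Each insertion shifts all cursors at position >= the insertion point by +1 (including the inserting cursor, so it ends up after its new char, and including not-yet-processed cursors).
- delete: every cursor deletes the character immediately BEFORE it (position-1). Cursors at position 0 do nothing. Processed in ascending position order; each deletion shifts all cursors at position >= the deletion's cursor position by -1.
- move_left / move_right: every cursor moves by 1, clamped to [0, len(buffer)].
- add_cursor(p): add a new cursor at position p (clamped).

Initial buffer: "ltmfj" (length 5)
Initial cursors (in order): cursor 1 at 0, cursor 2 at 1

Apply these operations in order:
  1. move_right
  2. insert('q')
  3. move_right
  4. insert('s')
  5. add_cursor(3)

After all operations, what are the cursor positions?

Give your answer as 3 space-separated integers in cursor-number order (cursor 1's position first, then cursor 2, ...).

Answer: 4 7 3

Derivation:
After op 1 (move_right): buffer="ltmfj" (len 5), cursors c1@1 c2@2, authorship .....
After op 2 (insert('q')): buffer="lqtqmfj" (len 7), cursors c1@2 c2@4, authorship .1.2...
After op 3 (move_right): buffer="lqtqmfj" (len 7), cursors c1@3 c2@5, authorship .1.2...
After op 4 (insert('s')): buffer="lqtsqmsfj" (len 9), cursors c1@4 c2@7, authorship .1.12.2..
After op 5 (add_cursor(3)): buffer="lqtsqmsfj" (len 9), cursors c3@3 c1@4 c2@7, authorship .1.12.2..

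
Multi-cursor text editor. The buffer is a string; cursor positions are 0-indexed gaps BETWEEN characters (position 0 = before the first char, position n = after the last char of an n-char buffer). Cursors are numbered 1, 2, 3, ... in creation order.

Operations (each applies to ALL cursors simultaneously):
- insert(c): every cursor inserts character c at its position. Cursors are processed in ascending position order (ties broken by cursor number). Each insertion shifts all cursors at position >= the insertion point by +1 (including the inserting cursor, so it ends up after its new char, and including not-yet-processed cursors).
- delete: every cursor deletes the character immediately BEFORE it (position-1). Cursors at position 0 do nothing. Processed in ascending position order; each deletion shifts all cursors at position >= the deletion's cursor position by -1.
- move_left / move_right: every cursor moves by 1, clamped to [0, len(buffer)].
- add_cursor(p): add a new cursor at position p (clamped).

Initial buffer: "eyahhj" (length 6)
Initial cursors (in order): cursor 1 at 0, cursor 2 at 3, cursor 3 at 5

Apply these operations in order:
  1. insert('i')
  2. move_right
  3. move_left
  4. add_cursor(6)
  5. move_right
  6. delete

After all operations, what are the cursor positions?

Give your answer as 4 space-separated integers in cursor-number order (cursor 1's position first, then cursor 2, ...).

After op 1 (insert('i')): buffer="ieyaihhij" (len 9), cursors c1@1 c2@5 c3@8, authorship 1...2..3.
After op 2 (move_right): buffer="ieyaihhij" (len 9), cursors c1@2 c2@6 c3@9, authorship 1...2..3.
After op 3 (move_left): buffer="ieyaihhij" (len 9), cursors c1@1 c2@5 c3@8, authorship 1...2..3.
After op 4 (add_cursor(6)): buffer="ieyaihhij" (len 9), cursors c1@1 c2@5 c4@6 c3@8, authorship 1...2..3.
After op 5 (move_right): buffer="ieyaihhij" (len 9), cursors c1@2 c2@6 c4@7 c3@9, authorship 1...2..3.
After op 6 (delete): buffer="iyaii" (len 5), cursors c1@1 c2@4 c4@4 c3@5, authorship 1..23

Answer: 1 4 5 4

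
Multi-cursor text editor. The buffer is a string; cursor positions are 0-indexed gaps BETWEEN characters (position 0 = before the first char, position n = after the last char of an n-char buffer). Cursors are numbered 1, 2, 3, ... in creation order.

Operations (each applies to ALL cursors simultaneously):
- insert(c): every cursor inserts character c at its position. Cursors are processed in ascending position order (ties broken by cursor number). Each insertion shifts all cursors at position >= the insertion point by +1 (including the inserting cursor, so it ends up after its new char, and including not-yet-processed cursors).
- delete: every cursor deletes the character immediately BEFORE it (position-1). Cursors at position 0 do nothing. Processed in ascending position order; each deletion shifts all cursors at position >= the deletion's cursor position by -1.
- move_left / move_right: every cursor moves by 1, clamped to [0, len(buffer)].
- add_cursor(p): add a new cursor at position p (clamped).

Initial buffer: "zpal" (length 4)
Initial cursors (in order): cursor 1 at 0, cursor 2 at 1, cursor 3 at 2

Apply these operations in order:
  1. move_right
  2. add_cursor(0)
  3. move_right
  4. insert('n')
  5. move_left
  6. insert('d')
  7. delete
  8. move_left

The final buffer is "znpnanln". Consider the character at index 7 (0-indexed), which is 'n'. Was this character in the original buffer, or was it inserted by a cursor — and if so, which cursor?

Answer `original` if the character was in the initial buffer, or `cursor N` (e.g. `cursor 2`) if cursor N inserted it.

Answer: cursor 3

Derivation:
After op 1 (move_right): buffer="zpal" (len 4), cursors c1@1 c2@2 c3@3, authorship ....
After op 2 (add_cursor(0)): buffer="zpal" (len 4), cursors c4@0 c1@1 c2@2 c3@3, authorship ....
After op 3 (move_right): buffer="zpal" (len 4), cursors c4@1 c1@2 c2@3 c3@4, authorship ....
After op 4 (insert('n')): buffer="znpnanln" (len 8), cursors c4@2 c1@4 c2@6 c3@8, authorship .4.1.2.3
After op 5 (move_left): buffer="znpnanln" (len 8), cursors c4@1 c1@3 c2@5 c3@7, authorship .4.1.2.3
After op 6 (insert('d')): buffer="zdnpdnadnldn" (len 12), cursors c4@2 c1@5 c2@8 c3@11, authorship .44.11.22.33
After op 7 (delete): buffer="znpnanln" (len 8), cursors c4@1 c1@3 c2@5 c3@7, authorship .4.1.2.3
After op 8 (move_left): buffer="znpnanln" (len 8), cursors c4@0 c1@2 c2@4 c3@6, authorship .4.1.2.3
Authorship (.=original, N=cursor N): . 4 . 1 . 2 . 3
Index 7: author = 3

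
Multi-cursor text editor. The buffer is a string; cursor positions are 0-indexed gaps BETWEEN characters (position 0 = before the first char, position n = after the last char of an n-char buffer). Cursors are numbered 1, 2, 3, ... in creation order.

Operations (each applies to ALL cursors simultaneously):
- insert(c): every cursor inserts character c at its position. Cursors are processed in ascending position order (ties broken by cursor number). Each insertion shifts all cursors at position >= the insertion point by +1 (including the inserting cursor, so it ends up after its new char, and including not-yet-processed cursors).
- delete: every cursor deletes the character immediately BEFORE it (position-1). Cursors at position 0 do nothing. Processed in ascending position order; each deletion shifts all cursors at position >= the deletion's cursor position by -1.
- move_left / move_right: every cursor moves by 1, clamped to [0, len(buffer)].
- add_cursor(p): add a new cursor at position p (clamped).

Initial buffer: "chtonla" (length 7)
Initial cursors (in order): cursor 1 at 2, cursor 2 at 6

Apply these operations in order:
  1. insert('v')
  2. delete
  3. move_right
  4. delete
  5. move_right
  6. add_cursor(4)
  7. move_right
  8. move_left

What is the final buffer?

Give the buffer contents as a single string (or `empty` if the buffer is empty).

After op 1 (insert('v')): buffer="chvtonlva" (len 9), cursors c1@3 c2@8, authorship ..1....2.
After op 2 (delete): buffer="chtonla" (len 7), cursors c1@2 c2@6, authorship .......
After op 3 (move_right): buffer="chtonla" (len 7), cursors c1@3 c2@7, authorship .......
After op 4 (delete): buffer="chonl" (len 5), cursors c1@2 c2@5, authorship .....
After op 5 (move_right): buffer="chonl" (len 5), cursors c1@3 c2@5, authorship .....
After op 6 (add_cursor(4)): buffer="chonl" (len 5), cursors c1@3 c3@4 c2@5, authorship .....
After op 7 (move_right): buffer="chonl" (len 5), cursors c1@4 c2@5 c3@5, authorship .....
After op 8 (move_left): buffer="chonl" (len 5), cursors c1@3 c2@4 c3@4, authorship .....

Answer: chonl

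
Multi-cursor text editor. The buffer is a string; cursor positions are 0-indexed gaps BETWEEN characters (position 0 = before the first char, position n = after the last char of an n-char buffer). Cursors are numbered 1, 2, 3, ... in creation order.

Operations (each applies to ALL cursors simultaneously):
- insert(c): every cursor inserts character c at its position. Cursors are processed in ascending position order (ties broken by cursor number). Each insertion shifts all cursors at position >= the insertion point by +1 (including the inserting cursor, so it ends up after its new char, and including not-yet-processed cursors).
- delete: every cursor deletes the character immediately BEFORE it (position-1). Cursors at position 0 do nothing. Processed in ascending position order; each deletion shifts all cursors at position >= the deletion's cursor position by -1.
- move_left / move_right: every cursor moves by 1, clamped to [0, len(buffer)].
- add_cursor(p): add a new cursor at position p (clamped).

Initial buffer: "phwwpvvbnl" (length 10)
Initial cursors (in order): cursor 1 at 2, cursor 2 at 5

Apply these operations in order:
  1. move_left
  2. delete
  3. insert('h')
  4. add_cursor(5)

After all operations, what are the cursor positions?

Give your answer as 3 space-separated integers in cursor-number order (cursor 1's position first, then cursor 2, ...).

After op 1 (move_left): buffer="phwwpvvbnl" (len 10), cursors c1@1 c2@4, authorship ..........
After op 2 (delete): buffer="hwpvvbnl" (len 8), cursors c1@0 c2@2, authorship ........
After op 3 (insert('h')): buffer="hhwhpvvbnl" (len 10), cursors c1@1 c2@4, authorship 1..2......
After op 4 (add_cursor(5)): buffer="hhwhpvvbnl" (len 10), cursors c1@1 c2@4 c3@5, authorship 1..2......

Answer: 1 4 5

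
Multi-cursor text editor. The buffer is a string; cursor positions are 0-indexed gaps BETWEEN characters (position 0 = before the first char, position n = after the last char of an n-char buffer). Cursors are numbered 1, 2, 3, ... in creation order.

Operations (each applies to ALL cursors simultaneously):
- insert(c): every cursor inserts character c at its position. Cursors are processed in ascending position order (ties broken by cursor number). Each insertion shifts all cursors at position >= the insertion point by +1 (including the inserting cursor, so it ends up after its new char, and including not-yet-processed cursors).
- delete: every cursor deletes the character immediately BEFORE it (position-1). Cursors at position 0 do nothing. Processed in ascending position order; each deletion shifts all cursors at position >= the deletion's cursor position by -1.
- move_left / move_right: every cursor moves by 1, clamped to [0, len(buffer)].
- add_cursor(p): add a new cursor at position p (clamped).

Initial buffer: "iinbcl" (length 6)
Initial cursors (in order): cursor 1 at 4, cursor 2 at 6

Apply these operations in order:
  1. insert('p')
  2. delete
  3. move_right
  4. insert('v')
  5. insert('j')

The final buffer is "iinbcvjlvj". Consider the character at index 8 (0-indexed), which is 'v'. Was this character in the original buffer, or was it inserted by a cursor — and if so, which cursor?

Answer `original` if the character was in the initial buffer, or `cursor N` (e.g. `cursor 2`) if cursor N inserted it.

After op 1 (insert('p')): buffer="iinbpclp" (len 8), cursors c1@5 c2@8, authorship ....1..2
After op 2 (delete): buffer="iinbcl" (len 6), cursors c1@4 c2@6, authorship ......
After op 3 (move_right): buffer="iinbcl" (len 6), cursors c1@5 c2@6, authorship ......
After op 4 (insert('v')): buffer="iinbcvlv" (len 8), cursors c1@6 c2@8, authorship .....1.2
After op 5 (insert('j')): buffer="iinbcvjlvj" (len 10), cursors c1@7 c2@10, authorship .....11.22
Authorship (.=original, N=cursor N): . . . . . 1 1 . 2 2
Index 8: author = 2

Answer: cursor 2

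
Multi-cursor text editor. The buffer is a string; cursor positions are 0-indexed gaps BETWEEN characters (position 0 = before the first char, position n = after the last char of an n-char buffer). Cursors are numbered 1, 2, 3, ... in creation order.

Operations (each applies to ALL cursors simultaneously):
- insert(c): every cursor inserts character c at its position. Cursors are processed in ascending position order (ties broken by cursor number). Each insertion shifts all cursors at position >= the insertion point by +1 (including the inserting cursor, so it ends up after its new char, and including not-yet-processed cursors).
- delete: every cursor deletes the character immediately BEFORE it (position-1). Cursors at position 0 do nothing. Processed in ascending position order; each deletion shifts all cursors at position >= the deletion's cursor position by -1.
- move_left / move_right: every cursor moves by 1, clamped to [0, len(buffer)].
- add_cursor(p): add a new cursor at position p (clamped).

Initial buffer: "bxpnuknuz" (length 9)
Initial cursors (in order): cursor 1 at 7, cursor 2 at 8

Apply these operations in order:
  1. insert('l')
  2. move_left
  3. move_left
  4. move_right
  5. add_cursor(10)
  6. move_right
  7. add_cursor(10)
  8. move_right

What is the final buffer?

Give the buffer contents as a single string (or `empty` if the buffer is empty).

After op 1 (insert('l')): buffer="bxpnuknlulz" (len 11), cursors c1@8 c2@10, authorship .......1.2.
After op 2 (move_left): buffer="bxpnuknlulz" (len 11), cursors c1@7 c2@9, authorship .......1.2.
After op 3 (move_left): buffer="bxpnuknlulz" (len 11), cursors c1@6 c2@8, authorship .......1.2.
After op 4 (move_right): buffer="bxpnuknlulz" (len 11), cursors c1@7 c2@9, authorship .......1.2.
After op 5 (add_cursor(10)): buffer="bxpnuknlulz" (len 11), cursors c1@7 c2@9 c3@10, authorship .......1.2.
After op 6 (move_right): buffer="bxpnuknlulz" (len 11), cursors c1@8 c2@10 c3@11, authorship .......1.2.
After op 7 (add_cursor(10)): buffer="bxpnuknlulz" (len 11), cursors c1@8 c2@10 c4@10 c3@11, authorship .......1.2.
After op 8 (move_right): buffer="bxpnuknlulz" (len 11), cursors c1@9 c2@11 c3@11 c4@11, authorship .......1.2.

Answer: bxpnuknlulz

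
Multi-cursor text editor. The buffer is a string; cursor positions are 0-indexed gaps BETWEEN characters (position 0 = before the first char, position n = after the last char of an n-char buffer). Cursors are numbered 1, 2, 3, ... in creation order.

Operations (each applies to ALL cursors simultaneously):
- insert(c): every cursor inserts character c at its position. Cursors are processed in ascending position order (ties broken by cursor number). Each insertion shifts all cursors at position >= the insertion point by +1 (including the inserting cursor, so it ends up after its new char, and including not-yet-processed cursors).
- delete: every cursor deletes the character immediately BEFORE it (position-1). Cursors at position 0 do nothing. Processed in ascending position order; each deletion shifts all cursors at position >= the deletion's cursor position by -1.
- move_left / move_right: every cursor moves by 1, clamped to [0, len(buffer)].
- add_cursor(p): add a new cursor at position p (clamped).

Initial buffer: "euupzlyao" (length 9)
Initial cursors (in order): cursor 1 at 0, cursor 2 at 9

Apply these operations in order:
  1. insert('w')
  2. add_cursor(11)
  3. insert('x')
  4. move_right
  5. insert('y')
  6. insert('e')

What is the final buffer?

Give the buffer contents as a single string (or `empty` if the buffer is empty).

After op 1 (insert('w')): buffer="weuupzlyaow" (len 11), cursors c1@1 c2@11, authorship 1.........2
After op 2 (add_cursor(11)): buffer="weuupzlyaow" (len 11), cursors c1@1 c2@11 c3@11, authorship 1.........2
After op 3 (insert('x')): buffer="wxeuupzlyaowxx" (len 14), cursors c1@2 c2@14 c3@14, authorship 11.........223
After op 4 (move_right): buffer="wxeuupzlyaowxx" (len 14), cursors c1@3 c2@14 c3@14, authorship 11.........223
After op 5 (insert('y')): buffer="wxeyuupzlyaowxxyy" (len 17), cursors c1@4 c2@17 c3@17, authorship 11.1........22323
After op 6 (insert('e')): buffer="wxeyeuupzlyaowxxyyee" (len 20), cursors c1@5 c2@20 c3@20, authorship 11.11........2232323

Answer: wxeyeuupzlyaowxxyyee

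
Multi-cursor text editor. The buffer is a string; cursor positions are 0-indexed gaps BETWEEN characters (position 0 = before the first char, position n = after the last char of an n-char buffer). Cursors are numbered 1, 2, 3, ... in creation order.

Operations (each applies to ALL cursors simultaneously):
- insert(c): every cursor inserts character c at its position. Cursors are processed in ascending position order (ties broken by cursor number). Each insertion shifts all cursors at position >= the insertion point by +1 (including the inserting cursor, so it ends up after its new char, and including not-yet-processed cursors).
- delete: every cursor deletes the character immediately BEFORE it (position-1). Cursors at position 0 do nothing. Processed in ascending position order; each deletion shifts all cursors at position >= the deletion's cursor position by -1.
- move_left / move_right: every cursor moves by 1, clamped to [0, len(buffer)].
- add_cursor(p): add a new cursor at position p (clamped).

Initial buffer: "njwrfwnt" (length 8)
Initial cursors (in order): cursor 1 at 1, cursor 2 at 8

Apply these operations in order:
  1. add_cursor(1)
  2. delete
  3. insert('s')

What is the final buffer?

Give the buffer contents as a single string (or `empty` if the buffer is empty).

After op 1 (add_cursor(1)): buffer="njwrfwnt" (len 8), cursors c1@1 c3@1 c2@8, authorship ........
After op 2 (delete): buffer="jwrfwn" (len 6), cursors c1@0 c3@0 c2@6, authorship ......
After op 3 (insert('s')): buffer="ssjwrfwns" (len 9), cursors c1@2 c3@2 c2@9, authorship 13......2

Answer: ssjwrfwns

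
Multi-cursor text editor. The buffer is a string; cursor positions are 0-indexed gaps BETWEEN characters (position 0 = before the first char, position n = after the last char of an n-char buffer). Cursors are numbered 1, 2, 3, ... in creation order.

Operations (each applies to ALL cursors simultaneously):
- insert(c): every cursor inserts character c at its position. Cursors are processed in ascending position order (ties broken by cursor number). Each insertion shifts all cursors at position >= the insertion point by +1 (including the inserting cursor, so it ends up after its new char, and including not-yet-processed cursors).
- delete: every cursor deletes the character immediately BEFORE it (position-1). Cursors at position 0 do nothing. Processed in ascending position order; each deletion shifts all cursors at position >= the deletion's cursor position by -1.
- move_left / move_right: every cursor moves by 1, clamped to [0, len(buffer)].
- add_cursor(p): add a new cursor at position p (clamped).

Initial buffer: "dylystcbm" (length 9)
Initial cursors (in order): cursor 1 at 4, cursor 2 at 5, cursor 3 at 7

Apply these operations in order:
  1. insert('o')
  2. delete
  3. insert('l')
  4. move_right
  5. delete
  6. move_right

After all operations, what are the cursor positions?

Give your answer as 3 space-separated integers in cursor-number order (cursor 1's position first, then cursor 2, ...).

Answer: 6 7 9

Derivation:
After op 1 (insert('o')): buffer="dylyosotcobm" (len 12), cursors c1@5 c2@7 c3@10, authorship ....1.2..3..
After op 2 (delete): buffer="dylystcbm" (len 9), cursors c1@4 c2@5 c3@7, authorship .........
After op 3 (insert('l')): buffer="dylylsltclbm" (len 12), cursors c1@5 c2@7 c3@10, authorship ....1.2..3..
After op 4 (move_right): buffer="dylylsltclbm" (len 12), cursors c1@6 c2@8 c3@11, authorship ....1.2..3..
After op 5 (delete): buffer="dylyllclm" (len 9), cursors c1@5 c2@6 c3@8, authorship ....12.3.
After op 6 (move_right): buffer="dylyllclm" (len 9), cursors c1@6 c2@7 c3@9, authorship ....12.3.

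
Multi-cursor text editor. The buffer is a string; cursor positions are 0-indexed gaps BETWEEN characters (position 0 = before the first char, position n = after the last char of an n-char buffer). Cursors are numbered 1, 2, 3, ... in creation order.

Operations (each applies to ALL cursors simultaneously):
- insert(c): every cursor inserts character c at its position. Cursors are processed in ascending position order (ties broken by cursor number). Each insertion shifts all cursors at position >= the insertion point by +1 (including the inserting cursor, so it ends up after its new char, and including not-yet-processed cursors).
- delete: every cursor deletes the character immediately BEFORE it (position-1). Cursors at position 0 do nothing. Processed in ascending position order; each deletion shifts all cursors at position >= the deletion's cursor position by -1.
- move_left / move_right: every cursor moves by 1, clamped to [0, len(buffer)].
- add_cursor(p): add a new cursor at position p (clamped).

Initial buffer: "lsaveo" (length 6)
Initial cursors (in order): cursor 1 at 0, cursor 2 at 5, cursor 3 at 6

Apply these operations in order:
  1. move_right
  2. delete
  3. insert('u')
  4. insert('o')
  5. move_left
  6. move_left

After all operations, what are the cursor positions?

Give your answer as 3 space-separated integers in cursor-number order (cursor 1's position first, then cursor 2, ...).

Answer: 0 7 7

Derivation:
After op 1 (move_right): buffer="lsaveo" (len 6), cursors c1@1 c2@6 c3@6, authorship ......
After op 2 (delete): buffer="sav" (len 3), cursors c1@0 c2@3 c3@3, authorship ...
After op 3 (insert('u')): buffer="usavuu" (len 6), cursors c1@1 c2@6 c3@6, authorship 1...23
After op 4 (insert('o')): buffer="uosavuuoo" (len 9), cursors c1@2 c2@9 c3@9, authorship 11...2323
After op 5 (move_left): buffer="uosavuuoo" (len 9), cursors c1@1 c2@8 c3@8, authorship 11...2323
After op 6 (move_left): buffer="uosavuuoo" (len 9), cursors c1@0 c2@7 c3@7, authorship 11...2323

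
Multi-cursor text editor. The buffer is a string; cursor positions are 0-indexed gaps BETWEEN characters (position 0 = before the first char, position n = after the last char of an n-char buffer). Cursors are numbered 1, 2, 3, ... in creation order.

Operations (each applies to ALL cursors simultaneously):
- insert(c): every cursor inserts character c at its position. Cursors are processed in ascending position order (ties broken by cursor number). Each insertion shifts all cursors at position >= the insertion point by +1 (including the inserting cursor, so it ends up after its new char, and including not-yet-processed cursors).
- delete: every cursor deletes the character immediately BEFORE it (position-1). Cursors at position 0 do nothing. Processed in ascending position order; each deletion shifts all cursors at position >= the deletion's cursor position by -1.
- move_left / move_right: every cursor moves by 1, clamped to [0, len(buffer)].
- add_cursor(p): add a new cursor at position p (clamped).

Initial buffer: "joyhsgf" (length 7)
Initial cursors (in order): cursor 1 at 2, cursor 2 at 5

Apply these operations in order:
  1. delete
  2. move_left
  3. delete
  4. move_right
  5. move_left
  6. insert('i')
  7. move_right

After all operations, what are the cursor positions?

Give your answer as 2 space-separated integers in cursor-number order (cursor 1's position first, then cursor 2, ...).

After op 1 (delete): buffer="jyhgf" (len 5), cursors c1@1 c2@3, authorship .....
After op 2 (move_left): buffer="jyhgf" (len 5), cursors c1@0 c2@2, authorship .....
After op 3 (delete): buffer="jhgf" (len 4), cursors c1@0 c2@1, authorship ....
After op 4 (move_right): buffer="jhgf" (len 4), cursors c1@1 c2@2, authorship ....
After op 5 (move_left): buffer="jhgf" (len 4), cursors c1@0 c2@1, authorship ....
After op 6 (insert('i')): buffer="ijihgf" (len 6), cursors c1@1 c2@3, authorship 1.2...
After op 7 (move_right): buffer="ijihgf" (len 6), cursors c1@2 c2@4, authorship 1.2...

Answer: 2 4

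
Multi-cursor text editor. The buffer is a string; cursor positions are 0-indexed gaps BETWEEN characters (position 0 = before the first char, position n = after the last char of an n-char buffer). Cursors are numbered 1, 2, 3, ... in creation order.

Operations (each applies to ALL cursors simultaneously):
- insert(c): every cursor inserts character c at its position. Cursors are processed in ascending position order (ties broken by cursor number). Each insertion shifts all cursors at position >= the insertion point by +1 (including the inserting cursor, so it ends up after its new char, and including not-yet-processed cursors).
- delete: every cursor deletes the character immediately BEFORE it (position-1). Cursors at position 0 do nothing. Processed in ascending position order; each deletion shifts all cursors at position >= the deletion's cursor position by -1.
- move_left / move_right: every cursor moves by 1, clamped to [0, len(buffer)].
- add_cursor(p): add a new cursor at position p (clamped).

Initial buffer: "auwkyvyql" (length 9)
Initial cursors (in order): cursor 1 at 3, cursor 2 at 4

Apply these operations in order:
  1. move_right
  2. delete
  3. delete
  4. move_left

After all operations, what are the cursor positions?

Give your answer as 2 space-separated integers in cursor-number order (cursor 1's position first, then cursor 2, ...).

After op 1 (move_right): buffer="auwkyvyql" (len 9), cursors c1@4 c2@5, authorship .........
After op 2 (delete): buffer="auwvyql" (len 7), cursors c1@3 c2@3, authorship .......
After op 3 (delete): buffer="avyql" (len 5), cursors c1@1 c2@1, authorship .....
After op 4 (move_left): buffer="avyql" (len 5), cursors c1@0 c2@0, authorship .....

Answer: 0 0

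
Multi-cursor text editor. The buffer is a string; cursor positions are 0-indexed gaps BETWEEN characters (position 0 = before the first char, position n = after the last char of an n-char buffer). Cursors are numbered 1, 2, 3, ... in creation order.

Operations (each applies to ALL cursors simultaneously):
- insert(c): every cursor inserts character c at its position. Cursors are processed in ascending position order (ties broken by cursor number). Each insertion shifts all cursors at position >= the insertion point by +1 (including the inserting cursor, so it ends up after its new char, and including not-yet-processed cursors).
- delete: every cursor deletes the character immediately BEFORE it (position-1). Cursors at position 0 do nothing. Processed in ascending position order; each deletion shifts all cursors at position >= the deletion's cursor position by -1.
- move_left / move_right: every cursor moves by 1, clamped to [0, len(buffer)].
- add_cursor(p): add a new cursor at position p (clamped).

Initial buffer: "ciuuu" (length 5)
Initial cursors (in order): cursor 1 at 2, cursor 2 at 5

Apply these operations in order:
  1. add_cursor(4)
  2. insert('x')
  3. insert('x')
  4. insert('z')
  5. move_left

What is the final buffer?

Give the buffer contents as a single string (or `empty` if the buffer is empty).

After op 1 (add_cursor(4)): buffer="ciuuu" (len 5), cursors c1@2 c3@4 c2@5, authorship .....
After op 2 (insert('x')): buffer="cixuuxux" (len 8), cursors c1@3 c3@6 c2@8, authorship ..1..3.2
After op 3 (insert('x')): buffer="cixxuuxxuxx" (len 11), cursors c1@4 c3@8 c2@11, authorship ..11..33.22
After op 4 (insert('z')): buffer="cixxzuuxxzuxxz" (len 14), cursors c1@5 c3@10 c2@14, authorship ..111..333.222
After op 5 (move_left): buffer="cixxzuuxxzuxxz" (len 14), cursors c1@4 c3@9 c2@13, authorship ..111..333.222

Answer: cixxzuuxxzuxxz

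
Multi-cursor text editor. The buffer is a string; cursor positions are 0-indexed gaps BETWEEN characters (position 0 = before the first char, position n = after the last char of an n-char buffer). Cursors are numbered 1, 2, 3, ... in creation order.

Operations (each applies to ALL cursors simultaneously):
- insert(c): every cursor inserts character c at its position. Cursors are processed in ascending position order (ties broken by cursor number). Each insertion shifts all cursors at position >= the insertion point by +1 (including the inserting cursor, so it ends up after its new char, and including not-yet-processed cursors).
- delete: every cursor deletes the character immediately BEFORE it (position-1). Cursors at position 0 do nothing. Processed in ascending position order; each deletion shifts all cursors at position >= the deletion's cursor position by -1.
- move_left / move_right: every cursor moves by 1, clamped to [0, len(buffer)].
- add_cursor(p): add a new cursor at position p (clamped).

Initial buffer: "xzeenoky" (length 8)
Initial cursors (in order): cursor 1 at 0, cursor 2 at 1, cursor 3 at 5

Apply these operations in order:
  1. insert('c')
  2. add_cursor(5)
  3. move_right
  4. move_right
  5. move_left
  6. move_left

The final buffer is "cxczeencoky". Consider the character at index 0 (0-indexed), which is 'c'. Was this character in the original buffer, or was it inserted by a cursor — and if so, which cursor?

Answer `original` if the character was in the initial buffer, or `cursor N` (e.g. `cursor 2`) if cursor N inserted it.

After op 1 (insert('c')): buffer="cxczeencoky" (len 11), cursors c1@1 c2@3 c3@8, authorship 1.2....3...
After op 2 (add_cursor(5)): buffer="cxczeencoky" (len 11), cursors c1@1 c2@3 c4@5 c3@8, authorship 1.2....3...
After op 3 (move_right): buffer="cxczeencoky" (len 11), cursors c1@2 c2@4 c4@6 c3@9, authorship 1.2....3...
After op 4 (move_right): buffer="cxczeencoky" (len 11), cursors c1@3 c2@5 c4@7 c3@10, authorship 1.2....3...
After op 5 (move_left): buffer="cxczeencoky" (len 11), cursors c1@2 c2@4 c4@6 c3@9, authorship 1.2....3...
After op 6 (move_left): buffer="cxczeencoky" (len 11), cursors c1@1 c2@3 c4@5 c3@8, authorship 1.2....3...
Authorship (.=original, N=cursor N): 1 . 2 . . . . 3 . . .
Index 0: author = 1

Answer: cursor 1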